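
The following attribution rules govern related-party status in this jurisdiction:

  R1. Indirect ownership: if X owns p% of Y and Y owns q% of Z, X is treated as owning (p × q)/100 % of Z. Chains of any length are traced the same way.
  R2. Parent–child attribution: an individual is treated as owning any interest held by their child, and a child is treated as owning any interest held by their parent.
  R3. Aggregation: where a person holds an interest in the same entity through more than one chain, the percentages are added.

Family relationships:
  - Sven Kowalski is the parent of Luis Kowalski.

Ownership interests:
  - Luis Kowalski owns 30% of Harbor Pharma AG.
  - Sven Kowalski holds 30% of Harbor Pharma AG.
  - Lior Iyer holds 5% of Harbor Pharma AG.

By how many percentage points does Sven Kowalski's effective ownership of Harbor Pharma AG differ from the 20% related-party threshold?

By parent–child attribution (R2), Sven Kowalski is treated as also owning Luis Kowalski's interest in Harbor Pharma AG, giving 30% + 30% = 60%.
Direct interest in Harbor Pharma AG: 60%.
60% exceeds the 20% threshold by 40 percentage points.

40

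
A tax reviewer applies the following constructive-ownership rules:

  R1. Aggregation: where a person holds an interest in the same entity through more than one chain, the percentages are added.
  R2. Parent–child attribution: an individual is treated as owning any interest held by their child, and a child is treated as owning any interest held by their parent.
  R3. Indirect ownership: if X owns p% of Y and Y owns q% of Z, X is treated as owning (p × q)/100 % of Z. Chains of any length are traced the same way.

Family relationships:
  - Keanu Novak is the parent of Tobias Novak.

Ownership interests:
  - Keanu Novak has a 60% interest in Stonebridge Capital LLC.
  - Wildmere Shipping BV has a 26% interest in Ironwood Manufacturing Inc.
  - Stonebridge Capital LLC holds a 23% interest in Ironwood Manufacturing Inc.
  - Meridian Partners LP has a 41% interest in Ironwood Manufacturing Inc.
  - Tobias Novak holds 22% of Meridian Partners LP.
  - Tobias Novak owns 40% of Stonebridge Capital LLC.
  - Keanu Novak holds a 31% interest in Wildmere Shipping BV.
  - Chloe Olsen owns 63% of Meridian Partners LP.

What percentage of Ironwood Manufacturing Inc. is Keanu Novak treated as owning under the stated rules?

By parent–child attribution (R2), Keanu Novak is treated as also owning Tobias Novak's interest in Stonebridge Capital LLC, giving 60% + 40% = 100%.
By parent–child attribution (R2), Keanu Novak is treated as owning Tobias Novak's 22% interest in Meridian Partners LP.
Chain via Wildmere Shipping BV (R3): 31% × 26% = 8.06% of Ironwood Manufacturing Inc.
Chain via Stonebridge Capital LLC (R3): 100% × 23% = 23% of Ironwood Manufacturing Inc.
Chain via Meridian Partners LP (R3): 22% × 41% = 9.02% of Ironwood Manufacturing Inc.
Aggregating (R1): 8.06% + 23% + 9.02% = 40.08%.

40.08%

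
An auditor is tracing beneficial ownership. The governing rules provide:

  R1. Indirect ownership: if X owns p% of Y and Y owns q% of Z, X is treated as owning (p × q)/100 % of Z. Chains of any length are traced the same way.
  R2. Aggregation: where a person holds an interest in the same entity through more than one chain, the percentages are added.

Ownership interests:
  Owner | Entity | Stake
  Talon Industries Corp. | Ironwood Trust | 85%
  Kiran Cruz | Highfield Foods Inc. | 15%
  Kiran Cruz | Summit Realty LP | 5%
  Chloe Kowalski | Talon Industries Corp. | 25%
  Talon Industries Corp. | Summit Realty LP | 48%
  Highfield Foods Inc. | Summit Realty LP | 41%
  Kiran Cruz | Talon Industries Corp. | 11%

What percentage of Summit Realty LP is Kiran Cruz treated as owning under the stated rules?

Chain via Talon Industries Corp. (R1): 11% × 48% = 5.28% of Summit Realty LP.
Chain via Highfield Foods Inc. (R1): 15% × 41% = 6.15% of Summit Realty LP.
Direct interest in Summit Realty LP: 5%.
Aggregating (R2): 5.28% + 6.15% + 5% = 16.43%.

16.43%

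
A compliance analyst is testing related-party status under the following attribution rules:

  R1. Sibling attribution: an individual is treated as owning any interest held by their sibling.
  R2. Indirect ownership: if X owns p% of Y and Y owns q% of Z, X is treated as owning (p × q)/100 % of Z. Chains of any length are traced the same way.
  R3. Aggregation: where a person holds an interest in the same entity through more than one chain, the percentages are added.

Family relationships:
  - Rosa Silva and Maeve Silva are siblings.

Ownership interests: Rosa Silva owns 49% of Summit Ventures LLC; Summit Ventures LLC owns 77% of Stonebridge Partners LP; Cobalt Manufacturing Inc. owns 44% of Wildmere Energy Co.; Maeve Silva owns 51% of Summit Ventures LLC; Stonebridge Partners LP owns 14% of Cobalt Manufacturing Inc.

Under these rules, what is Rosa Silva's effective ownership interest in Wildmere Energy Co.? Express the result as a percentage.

4.7432%

By sibling attribution (R1), Rosa Silva is treated as also owning Maeve Silva's interest in Summit Ventures LLC, giving 49% + 51% = 100%.
Chain via Summit Ventures LLC → Stonebridge Partners LP → Cobalt Manufacturing Inc. (R2): 100% × 77% × 14% × 44% = 4.7432% of Wildmere Energy Co.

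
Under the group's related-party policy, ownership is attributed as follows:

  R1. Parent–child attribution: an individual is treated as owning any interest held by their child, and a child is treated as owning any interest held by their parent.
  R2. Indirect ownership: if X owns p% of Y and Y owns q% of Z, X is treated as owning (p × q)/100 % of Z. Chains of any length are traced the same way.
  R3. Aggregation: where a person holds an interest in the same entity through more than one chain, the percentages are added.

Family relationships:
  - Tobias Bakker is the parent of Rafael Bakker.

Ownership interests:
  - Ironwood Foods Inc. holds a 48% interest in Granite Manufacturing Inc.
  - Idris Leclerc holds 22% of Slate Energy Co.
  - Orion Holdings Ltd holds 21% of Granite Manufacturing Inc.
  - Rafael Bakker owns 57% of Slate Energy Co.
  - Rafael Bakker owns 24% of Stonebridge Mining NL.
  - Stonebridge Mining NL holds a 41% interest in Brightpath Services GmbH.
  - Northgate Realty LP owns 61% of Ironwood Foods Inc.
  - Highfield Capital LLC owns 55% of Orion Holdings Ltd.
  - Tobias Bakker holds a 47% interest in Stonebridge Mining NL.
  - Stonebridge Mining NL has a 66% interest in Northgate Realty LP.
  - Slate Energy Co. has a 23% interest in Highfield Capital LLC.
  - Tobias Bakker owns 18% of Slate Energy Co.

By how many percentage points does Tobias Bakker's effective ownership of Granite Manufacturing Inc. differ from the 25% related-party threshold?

9.287017

By parent–child attribution (R1), Tobias Bakker is treated as also owning Rafael Bakker's interest in Stonebridge Mining NL, giving 47% + 24% = 71%.
By parent–child attribution (R1), Tobias Bakker is treated as also owning Rafael Bakker's interest in Slate Energy Co, giving 18% + 57% = 75%.
Chain via Stonebridge Mining NL → Northgate Realty LP → Ironwood Foods Inc. (R2): 71% × 66% × 61% × 48% = 13.720608% of Granite Manufacturing Inc.
Chain via Slate Energy Co. → Highfield Capital LLC → Orion Holdings Ltd (R2): 75% × 23% × 55% × 21% = 1.992375% of Granite Manufacturing Inc.
Aggregating (R3): 13.720608% + 1.992375% = 15.712983%.
15.712983% falls short of the 25% threshold by 9.287017 percentage points.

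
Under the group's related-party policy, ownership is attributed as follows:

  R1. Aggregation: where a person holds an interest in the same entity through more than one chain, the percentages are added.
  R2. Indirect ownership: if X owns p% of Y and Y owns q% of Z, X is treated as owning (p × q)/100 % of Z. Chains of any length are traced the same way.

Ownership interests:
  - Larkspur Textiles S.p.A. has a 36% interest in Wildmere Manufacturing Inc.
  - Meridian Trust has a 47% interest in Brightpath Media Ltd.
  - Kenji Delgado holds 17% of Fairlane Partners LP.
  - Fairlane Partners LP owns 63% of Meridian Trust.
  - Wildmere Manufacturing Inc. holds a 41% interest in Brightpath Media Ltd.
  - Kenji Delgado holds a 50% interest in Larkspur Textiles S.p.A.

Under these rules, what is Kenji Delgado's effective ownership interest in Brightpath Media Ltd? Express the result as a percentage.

12.4137%

Chain via Larkspur Textiles S.p.A. → Wildmere Manufacturing Inc. (R2): 50% × 36% × 41% = 7.38% of Brightpath Media Ltd.
Chain via Fairlane Partners LP → Meridian Trust (R2): 17% × 63% × 47% = 5.0337% of Brightpath Media Ltd.
Aggregating (R1): 7.38% + 5.0337% = 12.4137%.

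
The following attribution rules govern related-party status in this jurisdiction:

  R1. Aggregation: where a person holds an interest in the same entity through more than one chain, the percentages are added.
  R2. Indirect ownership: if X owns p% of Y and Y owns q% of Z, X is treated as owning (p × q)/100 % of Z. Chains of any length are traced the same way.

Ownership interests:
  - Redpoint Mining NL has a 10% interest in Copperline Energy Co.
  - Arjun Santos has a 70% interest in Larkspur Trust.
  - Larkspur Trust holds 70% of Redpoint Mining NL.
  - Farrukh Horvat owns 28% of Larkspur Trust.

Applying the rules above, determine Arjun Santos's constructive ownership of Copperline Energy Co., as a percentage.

4.9%

Chain via Larkspur Trust → Redpoint Mining NL (R2): 70% × 70% × 10% = 4.9% of Copperline Energy Co.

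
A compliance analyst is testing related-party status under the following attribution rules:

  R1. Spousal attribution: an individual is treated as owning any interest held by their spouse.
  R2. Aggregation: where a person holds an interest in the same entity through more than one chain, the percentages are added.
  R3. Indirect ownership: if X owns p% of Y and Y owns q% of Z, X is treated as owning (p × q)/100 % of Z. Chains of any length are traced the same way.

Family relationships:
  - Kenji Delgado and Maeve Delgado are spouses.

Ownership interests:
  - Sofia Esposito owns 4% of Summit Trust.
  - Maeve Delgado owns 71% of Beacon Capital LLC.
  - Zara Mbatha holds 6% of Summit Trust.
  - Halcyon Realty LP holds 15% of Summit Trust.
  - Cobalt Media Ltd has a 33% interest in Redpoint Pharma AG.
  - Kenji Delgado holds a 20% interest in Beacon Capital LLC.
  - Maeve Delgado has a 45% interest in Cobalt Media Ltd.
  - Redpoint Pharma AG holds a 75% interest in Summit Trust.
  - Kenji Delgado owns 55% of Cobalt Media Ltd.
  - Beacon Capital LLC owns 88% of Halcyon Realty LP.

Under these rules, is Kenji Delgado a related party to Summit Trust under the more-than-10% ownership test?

Yes

By spousal attribution (R1), Kenji Delgado is treated as also owning Maeve Delgado's interest in Beacon Capital LLC, giving 20% + 71% = 91%.
By spousal attribution (R1), Kenji Delgado is treated as also owning Maeve Delgado's interest in Cobalt Media Ltd, giving 55% + 45% = 100%.
Chain via Beacon Capital LLC → Halcyon Realty LP (R3): 91% × 88% × 15% = 12.012% of Summit Trust.
Chain via Cobalt Media Ltd → Redpoint Pharma AG (R3): 100% × 33% × 75% = 24.75% of Summit Trust.
Aggregating (R2): 12.012% + 24.75% = 36.762%.
36.762% exceeds the 10% threshold, so Kenji is a related party to Summit Trust.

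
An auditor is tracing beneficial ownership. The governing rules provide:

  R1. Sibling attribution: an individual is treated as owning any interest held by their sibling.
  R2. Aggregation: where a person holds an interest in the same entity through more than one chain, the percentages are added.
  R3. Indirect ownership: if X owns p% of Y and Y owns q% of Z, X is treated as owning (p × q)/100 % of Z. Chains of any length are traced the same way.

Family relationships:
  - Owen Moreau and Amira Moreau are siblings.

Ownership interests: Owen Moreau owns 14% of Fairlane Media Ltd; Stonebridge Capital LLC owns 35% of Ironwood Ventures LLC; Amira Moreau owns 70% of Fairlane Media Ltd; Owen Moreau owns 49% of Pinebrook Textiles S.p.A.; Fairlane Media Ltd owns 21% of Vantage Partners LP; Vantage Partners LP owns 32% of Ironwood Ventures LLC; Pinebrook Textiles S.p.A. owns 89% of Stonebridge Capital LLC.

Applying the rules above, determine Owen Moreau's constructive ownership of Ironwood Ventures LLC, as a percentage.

20.9083%

By sibling attribution (R1), Owen Moreau is treated as also owning Amira Moreau's interest in Fairlane Media Ltd, giving 14% + 70% = 84%.
Chain via Pinebrook Textiles S.p.A. → Stonebridge Capital LLC (R3): 49% × 89% × 35% = 15.2635% of Ironwood Ventures LLC.
Chain via Fairlane Media Ltd → Vantage Partners LP (R3): 84% × 21% × 32% = 5.6448% of Ironwood Ventures LLC.
Aggregating (R2): 15.2635% + 5.6448% = 20.9083%.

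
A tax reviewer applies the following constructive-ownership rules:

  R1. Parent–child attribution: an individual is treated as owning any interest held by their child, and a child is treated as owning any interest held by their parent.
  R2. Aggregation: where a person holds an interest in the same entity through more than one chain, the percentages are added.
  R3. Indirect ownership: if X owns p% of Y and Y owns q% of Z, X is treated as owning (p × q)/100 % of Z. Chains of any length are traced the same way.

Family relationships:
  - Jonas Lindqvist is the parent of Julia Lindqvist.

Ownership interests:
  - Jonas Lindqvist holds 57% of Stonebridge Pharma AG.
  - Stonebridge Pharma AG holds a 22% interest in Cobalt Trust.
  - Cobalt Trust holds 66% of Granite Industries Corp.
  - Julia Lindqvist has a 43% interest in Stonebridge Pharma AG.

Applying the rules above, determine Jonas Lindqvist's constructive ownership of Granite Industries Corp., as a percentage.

14.52%

By parent–child attribution (R1), Jonas Lindqvist is treated as also owning Julia Lindqvist's interest in Stonebridge Pharma AG, giving 57% + 43% = 100%.
Chain via Stonebridge Pharma AG → Cobalt Trust (R3): 100% × 22% × 66% = 14.52% of Granite Industries Corp.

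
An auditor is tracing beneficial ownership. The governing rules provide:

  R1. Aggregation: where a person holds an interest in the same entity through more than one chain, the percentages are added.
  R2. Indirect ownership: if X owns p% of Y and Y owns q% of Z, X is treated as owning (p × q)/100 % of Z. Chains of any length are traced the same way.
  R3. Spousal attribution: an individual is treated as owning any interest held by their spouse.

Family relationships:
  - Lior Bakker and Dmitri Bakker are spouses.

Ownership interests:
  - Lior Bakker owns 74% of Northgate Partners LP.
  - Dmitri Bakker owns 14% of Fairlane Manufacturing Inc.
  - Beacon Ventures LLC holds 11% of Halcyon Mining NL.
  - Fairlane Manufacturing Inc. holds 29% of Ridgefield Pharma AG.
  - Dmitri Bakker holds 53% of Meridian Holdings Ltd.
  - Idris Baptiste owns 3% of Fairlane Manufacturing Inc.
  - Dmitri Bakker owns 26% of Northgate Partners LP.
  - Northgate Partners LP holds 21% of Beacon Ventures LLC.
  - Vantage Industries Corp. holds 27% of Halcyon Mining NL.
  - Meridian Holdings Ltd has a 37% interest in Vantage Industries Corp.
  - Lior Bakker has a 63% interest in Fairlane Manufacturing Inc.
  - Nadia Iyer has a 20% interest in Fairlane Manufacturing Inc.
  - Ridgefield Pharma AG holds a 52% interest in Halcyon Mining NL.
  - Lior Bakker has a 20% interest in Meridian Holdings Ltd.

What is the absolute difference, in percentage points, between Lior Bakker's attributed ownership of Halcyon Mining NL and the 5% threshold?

16.2143

By spousal attribution (R3), Lior Bakker is treated as also owning Dmitri Bakker's interest in Meridian Holdings Ltd, giving 20% + 53% = 73%.
By spousal attribution (R3), Lior Bakker is treated as also owning Dmitri Bakker's interest in Northgate Partners LP, giving 74% + 26% = 100%.
By spousal attribution (R3), Lior Bakker is treated as also owning Dmitri Bakker's interest in Fairlane Manufacturing Inc, giving 63% + 14% = 77%.
Chain via Meridian Holdings Ltd → Vantage Industries Corp. (R2): 73% × 37% × 27% = 7.2927% of Halcyon Mining NL.
Chain via Northgate Partners LP → Beacon Ventures LLC (R2): 100% × 21% × 11% = 2.31% of Halcyon Mining NL.
Chain via Fairlane Manufacturing Inc. → Ridgefield Pharma AG (R2): 77% × 29% × 52% = 11.6116% of Halcyon Mining NL.
Aggregating (R1): 7.2927% + 2.31% + 11.6116% = 21.2143%.
21.2143% exceeds the 5% threshold by 16.2143 percentage points.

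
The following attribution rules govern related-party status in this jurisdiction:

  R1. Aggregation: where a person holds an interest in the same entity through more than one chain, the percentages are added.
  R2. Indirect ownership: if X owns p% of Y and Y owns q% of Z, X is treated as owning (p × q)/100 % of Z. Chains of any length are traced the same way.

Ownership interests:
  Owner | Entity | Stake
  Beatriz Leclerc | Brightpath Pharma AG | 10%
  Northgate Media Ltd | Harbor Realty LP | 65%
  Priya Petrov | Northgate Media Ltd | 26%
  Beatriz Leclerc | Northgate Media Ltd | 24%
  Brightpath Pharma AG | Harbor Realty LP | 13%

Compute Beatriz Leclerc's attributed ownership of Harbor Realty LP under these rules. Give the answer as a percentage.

Chain via Northgate Media Ltd (R2): 24% × 65% = 15.6% of Harbor Realty LP.
Chain via Brightpath Pharma AG (R2): 10% × 13% = 1.3% of Harbor Realty LP.
Aggregating (R1): 15.6% + 1.3% = 16.9%.

16.9%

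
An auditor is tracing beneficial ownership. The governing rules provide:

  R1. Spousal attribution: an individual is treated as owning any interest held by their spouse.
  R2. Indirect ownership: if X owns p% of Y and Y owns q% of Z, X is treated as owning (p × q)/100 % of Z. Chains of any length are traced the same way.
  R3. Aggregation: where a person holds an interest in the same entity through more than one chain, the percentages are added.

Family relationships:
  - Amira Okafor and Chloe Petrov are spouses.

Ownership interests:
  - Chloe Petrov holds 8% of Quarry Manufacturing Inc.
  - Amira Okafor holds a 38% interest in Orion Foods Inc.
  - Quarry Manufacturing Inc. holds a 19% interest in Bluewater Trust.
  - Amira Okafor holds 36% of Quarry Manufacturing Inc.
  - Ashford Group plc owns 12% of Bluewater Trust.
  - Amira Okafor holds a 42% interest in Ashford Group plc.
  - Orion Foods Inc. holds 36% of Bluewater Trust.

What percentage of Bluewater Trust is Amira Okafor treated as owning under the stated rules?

27.08%

By spousal attribution (R1), Amira Okafor is treated as also owning Chloe Petrov's interest in Quarry Manufacturing Inc, giving 36% + 8% = 44%.
Chain via Orion Foods Inc. (R2): 38% × 36% = 13.68% of Bluewater Trust.
Chain via Ashford Group plc (R2): 42% × 12% = 5.04% of Bluewater Trust.
Chain via Quarry Manufacturing Inc. (R2): 44% × 19% = 8.36% of Bluewater Trust.
Aggregating (R3): 13.68% + 5.04% + 8.36% = 27.08%.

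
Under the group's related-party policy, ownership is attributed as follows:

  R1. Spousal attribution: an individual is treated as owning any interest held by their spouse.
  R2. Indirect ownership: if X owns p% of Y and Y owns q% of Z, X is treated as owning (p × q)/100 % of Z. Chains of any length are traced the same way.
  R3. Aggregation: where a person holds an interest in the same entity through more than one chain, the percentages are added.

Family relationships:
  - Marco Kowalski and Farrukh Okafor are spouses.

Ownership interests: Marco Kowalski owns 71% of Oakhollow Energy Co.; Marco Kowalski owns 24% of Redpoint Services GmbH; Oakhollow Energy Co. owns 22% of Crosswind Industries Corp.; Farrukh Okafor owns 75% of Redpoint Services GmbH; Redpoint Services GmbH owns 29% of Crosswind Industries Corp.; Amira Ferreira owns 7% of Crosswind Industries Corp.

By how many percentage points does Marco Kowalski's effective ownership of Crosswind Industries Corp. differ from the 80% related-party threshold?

35.67

By spousal attribution (R1), Marco Kowalski is treated as also owning Farrukh Okafor's interest in Redpoint Services GmbH, giving 24% + 75% = 99%.
Chain via Oakhollow Energy Co. (R2): 71% × 22% = 15.62% of Crosswind Industries Corp.
Chain via Redpoint Services GmbH (R2): 99% × 29% = 28.71% of Crosswind Industries Corp.
Aggregating (R3): 15.62% + 28.71% = 44.33%.
44.33% falls short of the 80% threshold by 35.67 percentage points.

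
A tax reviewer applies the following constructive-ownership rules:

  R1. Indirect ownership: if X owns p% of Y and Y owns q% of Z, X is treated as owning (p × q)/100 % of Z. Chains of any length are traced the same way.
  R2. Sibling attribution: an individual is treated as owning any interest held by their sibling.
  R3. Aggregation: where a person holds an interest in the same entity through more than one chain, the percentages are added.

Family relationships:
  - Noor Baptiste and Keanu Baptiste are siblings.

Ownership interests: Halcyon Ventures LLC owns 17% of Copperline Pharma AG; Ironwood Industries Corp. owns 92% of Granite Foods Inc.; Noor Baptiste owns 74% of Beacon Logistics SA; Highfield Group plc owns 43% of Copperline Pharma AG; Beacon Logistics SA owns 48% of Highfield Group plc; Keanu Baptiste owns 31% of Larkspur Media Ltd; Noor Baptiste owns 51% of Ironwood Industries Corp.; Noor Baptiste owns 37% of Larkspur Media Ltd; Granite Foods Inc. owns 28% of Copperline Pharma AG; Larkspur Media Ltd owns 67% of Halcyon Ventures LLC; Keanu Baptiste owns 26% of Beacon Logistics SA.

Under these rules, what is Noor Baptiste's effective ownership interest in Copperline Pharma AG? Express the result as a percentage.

41.5228%

By sibling attribution (R2), Noor Baptiste is treated as also owning Keanu Baptiste's interest in Beacon Logistics SA, giving 74% + 26% = 100%.
By sibling attribution (R2), Noor Baptiste is treated as also owning Keanu Baptiste's interest in Larkspur Media Ltd, giving 37% + 31% = 68%.
Chain via Beacon Logistics SA → Highfield Group plc (R1): 100% × 48% × 43% = 20.64% of Copperline Pharma AG.
Chain via Larkspur Media Ltd → Halcyon Ventures LLC (R1): 68% × 67% × 17% = 7.7452% of Copperline Pharma AG.
Chain via Ironwood Industries Corp. → Granite Foods Inc. (R1): 51% × 92% × 28% = 13.1376% of Copperline Pharma AG.
Aggregating (R3): 20.64% + 7.7452% + 13.1376% = 41.5228%.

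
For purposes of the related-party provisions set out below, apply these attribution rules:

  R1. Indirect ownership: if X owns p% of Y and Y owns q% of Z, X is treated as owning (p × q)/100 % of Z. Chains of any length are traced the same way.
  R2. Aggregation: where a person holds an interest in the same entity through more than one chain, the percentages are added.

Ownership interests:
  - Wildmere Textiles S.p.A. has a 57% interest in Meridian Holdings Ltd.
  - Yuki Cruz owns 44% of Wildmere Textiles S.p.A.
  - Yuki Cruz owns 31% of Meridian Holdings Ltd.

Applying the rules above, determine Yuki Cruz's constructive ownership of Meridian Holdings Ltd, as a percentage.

Chain via Wildmere Textiles S.p.A. (R1): 44% × 57% = 25.08% of Meridian Holdings Ltd.
Direct interest in Meridian Holdings Ltd: 31%.
Aggregating (R2): 25.08% + 31% = 56.08%.

56.08%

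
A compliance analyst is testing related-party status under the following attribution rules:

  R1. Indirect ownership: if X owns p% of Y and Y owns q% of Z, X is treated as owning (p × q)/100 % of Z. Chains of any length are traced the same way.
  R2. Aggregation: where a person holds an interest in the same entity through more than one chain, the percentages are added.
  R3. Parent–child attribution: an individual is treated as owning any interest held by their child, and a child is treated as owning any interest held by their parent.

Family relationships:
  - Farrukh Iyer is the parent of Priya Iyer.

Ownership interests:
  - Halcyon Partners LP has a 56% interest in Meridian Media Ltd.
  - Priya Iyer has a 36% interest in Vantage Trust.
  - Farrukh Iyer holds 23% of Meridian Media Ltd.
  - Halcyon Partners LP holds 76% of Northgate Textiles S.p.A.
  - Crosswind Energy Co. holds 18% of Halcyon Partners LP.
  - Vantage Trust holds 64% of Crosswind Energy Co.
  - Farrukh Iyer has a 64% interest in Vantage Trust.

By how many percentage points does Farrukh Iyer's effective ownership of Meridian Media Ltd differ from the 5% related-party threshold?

24.4512

By parent–child attribution (R3), Farrukh Iyer is treated as also owning Priya Iyer's interest in Vantage Trust, giving 64% + 36% = 100%.
Chain via Vantage Trust → Crosswind Energy Co. → Halcyon Partners LP (R1): 100% × 64% × 18% × 56% = 6.4512% of Meridian Media Ltd.
Direct interest in Meridian Media Ltd: 23%.
Aggregating (R2): 6.4512% + 23% = 29.4512%.
29.4512% exceeds the 5% threshold by 24.4512 percentage points.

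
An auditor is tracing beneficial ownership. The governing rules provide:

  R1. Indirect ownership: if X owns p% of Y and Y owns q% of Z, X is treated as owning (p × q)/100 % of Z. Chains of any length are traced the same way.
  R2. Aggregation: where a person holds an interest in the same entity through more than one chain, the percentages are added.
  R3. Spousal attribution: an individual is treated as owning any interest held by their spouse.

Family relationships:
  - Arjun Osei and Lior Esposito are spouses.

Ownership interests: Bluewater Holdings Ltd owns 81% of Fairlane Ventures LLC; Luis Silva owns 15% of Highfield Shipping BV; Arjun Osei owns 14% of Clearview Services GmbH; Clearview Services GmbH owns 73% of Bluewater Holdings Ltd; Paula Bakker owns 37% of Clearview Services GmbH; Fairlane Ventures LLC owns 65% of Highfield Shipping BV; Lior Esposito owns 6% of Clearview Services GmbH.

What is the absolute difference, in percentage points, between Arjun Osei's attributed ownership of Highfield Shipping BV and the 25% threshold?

By spousal attribution (R3), Arjun Osei is treated as also owning Lior Esposito's interest in Clearview Services GmbH, giving 14% + 6% = 20%.
Chain via Clearview Services GmbH → Bluewater Holdings Ltd → Fairlane Ventures LLC (R1): 20% × 73% × 81% × 65% = 7.6869% of Highfield Shipping BV.
7.6869% falls short of the 25% threshold by 17.3131 percentage points.

17.3131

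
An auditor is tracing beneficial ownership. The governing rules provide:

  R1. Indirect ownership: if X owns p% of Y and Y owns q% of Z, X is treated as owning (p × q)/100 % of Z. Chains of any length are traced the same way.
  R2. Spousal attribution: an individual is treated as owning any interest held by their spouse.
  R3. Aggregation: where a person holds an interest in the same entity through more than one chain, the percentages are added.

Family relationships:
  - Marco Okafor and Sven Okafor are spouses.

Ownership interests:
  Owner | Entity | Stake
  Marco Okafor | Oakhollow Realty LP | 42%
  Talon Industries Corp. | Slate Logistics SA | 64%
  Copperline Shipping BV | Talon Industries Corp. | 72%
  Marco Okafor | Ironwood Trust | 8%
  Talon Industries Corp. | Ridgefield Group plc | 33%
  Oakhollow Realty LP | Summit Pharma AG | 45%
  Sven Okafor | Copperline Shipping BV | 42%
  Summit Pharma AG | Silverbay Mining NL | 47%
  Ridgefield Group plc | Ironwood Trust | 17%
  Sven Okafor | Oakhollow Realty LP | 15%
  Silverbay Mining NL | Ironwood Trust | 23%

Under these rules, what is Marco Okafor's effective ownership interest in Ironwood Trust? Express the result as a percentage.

By spousal attribution (R2), Marco Okafor is treated as also owning Sven Okafor's interest in Oakhollow Realty LP, giving 42% + 15% = 57%.
By spousal attribution (R2), Marco Okafor is treated as owning Sven Okafor's 42% interest in Copperline Shipping BV.
Chain via Oakhollow Realty LP → Summit Pharma AG → Silverbay Mining NL (R1): 57% × 45% × 47% × 23% = 2.772765% of Ironwood Trust.
Direct interest in Ironwood Trust: 8%.
Chain via Copperline Shipping BV → Talon Industries Corp. → Ridgefield Group plc (R1): 42% × 72% × 33% × 17% = 1.696464% of Ironwood Trust.
Aggregating (R3): 2.772765% + 8% + 1.696464% = 12.469229%.

12.469229%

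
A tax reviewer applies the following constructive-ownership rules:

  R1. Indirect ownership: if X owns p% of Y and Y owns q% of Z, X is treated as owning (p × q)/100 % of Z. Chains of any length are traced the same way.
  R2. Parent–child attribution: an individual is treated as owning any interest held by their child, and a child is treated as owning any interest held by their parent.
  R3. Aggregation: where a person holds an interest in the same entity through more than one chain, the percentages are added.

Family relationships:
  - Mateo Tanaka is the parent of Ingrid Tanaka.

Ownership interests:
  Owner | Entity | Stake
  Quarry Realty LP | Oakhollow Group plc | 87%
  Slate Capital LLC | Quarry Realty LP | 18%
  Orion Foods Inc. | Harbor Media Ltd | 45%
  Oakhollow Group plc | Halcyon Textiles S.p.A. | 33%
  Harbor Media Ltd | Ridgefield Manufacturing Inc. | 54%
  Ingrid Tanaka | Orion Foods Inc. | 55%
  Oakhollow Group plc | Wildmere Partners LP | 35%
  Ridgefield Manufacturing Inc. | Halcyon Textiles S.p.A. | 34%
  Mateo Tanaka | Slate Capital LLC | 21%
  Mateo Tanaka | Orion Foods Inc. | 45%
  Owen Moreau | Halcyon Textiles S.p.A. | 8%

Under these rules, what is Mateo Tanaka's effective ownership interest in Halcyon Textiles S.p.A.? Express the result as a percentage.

By parent–child attribution (R2), Mateo Tanaka is treated as also owning Ingrid Tanaka's interest in Orion Foods Inc, giving 45% + 55% = 100%.
Chain via Slate Capital LLC → Quarry Realty LP → Oakhollow Group plc (R1): 21% × 18% × 87% × 33% = 1.085238% of Halcyon Textiles S.p.A.
Chain via Orion Foods Inc. → Harbor Media Ltd → Ridgefield Manufacturing Inc. (R1): 100% × 45% × 54% × 34% = 8.262% of Halcyon Textiles S.p.A.
Aggregating (R3): 1.085238% + 8.262% = 9.347238%.

9.347238%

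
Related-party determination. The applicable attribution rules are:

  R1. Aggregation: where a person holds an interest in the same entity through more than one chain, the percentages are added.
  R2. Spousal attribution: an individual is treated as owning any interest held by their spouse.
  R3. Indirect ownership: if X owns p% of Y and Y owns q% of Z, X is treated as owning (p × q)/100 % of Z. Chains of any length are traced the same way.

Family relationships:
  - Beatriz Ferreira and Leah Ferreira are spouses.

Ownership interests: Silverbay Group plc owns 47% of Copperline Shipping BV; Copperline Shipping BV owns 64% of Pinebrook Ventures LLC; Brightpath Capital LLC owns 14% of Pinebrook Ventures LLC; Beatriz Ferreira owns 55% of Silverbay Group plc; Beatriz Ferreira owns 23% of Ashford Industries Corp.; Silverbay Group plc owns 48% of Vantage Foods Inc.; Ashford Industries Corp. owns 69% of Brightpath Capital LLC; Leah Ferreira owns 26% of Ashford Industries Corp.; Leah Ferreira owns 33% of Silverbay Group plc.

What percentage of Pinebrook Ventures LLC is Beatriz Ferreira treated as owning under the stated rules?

31.2038%

By spousal attribution (R2), Beatriz Ferreira is treated as also owning Leah Ferreira's interest in Ashford Industries Corp, giving 23% + 26% = 49%.
By spousal attribution (R2), Beatriz Ferreira is treated as also owning Leah Ferreira's interest in Silverbay Group plc, giving 55% + 33% = 88%.
Chain via Ashford Industries Corp. → Brightpath Capital LLC (R3): 49% × 69% × 14% = 4.7334% of Pinebrook Ventures LLC.
Chain via Silverbay Group plc → Copperline Shipping BV (R3): 88% × 47% × 64% = 26.4704% of Pinebrook Ventures LLC.
Aggregating (R1): 4.7334% + 26.4704% = 31.2038%.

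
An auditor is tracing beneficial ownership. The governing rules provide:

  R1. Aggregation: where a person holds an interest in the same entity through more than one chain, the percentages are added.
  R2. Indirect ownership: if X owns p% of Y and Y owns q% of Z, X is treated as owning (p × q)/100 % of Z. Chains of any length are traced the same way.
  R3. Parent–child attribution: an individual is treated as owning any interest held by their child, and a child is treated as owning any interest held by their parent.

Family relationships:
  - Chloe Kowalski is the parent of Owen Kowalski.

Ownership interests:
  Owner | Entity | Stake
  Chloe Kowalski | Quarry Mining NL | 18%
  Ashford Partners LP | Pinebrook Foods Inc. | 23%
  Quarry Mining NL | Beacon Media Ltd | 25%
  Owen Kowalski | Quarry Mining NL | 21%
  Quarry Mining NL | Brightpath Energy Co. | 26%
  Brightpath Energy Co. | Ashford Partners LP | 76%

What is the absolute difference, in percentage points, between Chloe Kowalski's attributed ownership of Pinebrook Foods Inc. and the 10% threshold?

8.227528

By parent–child attribution (R3), Chloe Kowalski is treated as also owning Owen Kowalski's interest in Quarry Mining NL, giving 18% + 21% = 39%.
Chain via Quarry Mining NL → Brightpath Energy Co. → Ashford Partners LP (R2): 39% × 26% × 76% × 23% = 1.772472% of Pinebrook Foods Inc.
1.772472% falls short of the 10% threshold by 8.227528 percentage points.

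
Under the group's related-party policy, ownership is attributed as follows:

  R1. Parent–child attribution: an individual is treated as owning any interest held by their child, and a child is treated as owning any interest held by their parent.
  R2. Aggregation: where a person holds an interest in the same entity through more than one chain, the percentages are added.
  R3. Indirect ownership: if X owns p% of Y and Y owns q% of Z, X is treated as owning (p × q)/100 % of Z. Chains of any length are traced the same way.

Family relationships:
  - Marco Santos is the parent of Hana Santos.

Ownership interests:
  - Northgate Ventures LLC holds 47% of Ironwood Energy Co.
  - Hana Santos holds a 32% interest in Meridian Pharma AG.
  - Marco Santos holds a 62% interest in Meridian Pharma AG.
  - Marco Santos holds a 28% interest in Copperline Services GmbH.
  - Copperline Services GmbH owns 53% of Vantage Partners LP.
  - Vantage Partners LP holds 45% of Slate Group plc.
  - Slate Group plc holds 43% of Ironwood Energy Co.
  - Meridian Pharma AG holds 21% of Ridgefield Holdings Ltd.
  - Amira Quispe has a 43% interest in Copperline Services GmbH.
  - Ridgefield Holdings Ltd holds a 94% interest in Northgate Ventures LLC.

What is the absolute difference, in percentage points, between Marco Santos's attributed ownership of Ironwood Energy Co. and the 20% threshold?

8.407328

By parent–child attribution (R1), Marco Santos is treated as also owning Hana Santos's interest in Meridian Pharma AG, giving 62% + 32% = 94%.
Chain via Meridian Pharma AG → Ridgefield Holdings Ltd → Northgate Ventures LLC (R3): 94% × 21% × 94% × 47% = 8.721132% of Ironwood Energy Co.
Chain via Copperline Services GmbH → Vantage Partners LP → Slate Group plc (R3): 28% × 53% × 45% × 43% = 2.87154% of Ironwood Energy Co.
Aggregating (R2): 8.721132% + 2.87154% = 11.592672%.
11.592672% falls short of the 20% threshold by 8.407328 percentage points.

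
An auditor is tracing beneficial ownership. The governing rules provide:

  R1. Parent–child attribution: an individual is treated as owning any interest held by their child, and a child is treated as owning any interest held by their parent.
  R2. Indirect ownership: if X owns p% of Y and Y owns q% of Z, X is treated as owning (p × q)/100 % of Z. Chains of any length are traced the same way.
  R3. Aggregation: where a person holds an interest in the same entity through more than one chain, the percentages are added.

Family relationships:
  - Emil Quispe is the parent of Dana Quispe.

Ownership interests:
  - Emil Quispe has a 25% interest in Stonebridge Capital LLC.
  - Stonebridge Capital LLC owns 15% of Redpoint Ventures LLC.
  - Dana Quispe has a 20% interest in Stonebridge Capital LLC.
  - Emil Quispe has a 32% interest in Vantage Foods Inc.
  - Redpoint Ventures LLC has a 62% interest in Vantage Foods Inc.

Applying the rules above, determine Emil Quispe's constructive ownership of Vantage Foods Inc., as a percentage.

36.185%

By parent–child attribution (R1), Emil Quispe is treated as also owning Dana Quispe's interest in Stonebridge Capital LLC, giving 25% + 20% = 45%.
Chain via Stonebridge Capital LLC → Redpoint Ventures LLC (R2): 45% × 15% × 62% = 4.185% of Vantage Foods Inc.
Direct interest in Vantage Foods Inc: 32%.
Aggregating (R3): 4.185% + 32% = 36.185%.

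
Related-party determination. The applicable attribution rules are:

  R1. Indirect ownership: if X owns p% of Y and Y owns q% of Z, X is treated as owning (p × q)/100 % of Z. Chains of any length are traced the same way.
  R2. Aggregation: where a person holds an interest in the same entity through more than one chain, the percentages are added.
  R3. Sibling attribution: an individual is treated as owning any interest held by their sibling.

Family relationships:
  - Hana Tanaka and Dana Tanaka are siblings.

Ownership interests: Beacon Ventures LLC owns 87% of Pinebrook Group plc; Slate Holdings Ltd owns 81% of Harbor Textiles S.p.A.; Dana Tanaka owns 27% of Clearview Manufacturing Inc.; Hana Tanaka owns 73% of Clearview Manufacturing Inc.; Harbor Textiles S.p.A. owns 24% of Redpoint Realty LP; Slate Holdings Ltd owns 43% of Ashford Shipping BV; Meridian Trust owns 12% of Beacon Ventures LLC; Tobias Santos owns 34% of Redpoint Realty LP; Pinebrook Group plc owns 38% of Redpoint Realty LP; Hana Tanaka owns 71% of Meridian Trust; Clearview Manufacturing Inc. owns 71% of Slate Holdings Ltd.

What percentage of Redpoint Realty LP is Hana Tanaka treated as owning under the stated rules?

By sibling attribution (R3), Hana Tanaka is treated as also owning Dana Tanaka's interest in Clearview Manufacturing Inc, giving 73% + 27% = 100%.
Chain via Meridian Trust → Beacon Ventures LLC → Pinebrook Group plc (R1): 71% × 12% × 87% × 38% = 2.816712% of Redpoint Realty LP.
Chain via Clearview Manufacturing Inc. → Slate Holdings Ltd → Harbor Textiles S.p.A. (R1): 100% × 71% × 81% × 24% = 13.8024% of Redpoint Realty LP.
Aggregating (R2): 2.816712% + 13.8024% = 16.619112%.

16.619112%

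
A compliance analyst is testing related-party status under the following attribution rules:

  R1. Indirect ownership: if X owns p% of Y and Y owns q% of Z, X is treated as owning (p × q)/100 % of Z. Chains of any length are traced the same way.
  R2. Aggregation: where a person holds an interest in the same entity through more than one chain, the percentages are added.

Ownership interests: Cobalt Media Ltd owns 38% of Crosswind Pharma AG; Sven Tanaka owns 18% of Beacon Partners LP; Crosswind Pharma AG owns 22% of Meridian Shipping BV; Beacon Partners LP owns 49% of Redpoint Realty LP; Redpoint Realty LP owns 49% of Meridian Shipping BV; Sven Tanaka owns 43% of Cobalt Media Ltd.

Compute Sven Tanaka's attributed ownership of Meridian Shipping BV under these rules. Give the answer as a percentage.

7.9166%

Chain via Beacon Partners LP → Redpoint Realty LP (R1): 18% × 49% × 49% = 4.3218% of Meridian Shipping BV.
Chain via Cobalt Media Ltd → Crosswind Pharma AG (R1): 43% × 38% × 22% = 3.5948% of Meridian Shipping BV.
Aggregating (R2): 4.3218% + 3.5948% = 7.9166%.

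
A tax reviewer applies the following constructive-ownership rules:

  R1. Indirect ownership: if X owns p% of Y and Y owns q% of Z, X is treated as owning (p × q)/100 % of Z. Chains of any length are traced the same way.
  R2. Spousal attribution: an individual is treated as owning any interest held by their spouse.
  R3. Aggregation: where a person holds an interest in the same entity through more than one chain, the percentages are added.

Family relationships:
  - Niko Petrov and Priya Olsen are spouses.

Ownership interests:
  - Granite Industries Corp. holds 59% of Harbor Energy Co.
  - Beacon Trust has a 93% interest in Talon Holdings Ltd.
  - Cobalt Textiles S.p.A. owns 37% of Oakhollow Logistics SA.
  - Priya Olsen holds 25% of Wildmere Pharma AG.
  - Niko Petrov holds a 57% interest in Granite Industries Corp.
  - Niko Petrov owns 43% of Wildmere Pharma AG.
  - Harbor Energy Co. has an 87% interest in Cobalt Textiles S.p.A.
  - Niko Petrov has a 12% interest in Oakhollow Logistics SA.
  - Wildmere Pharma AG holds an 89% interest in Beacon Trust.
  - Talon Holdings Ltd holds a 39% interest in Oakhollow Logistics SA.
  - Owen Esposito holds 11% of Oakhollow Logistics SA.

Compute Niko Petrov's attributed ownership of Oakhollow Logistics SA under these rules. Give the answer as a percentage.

44.776101%

By spousal attribution (R2), Niko Petrov is treated as also owning Priya Olsen's interest in Wildmere Pharma AG, giving 43% + 25% = 68%.
Chain via Granite Industries Corp. → Harbor Energy Co. → Cobalt Textiles S.p.A. (R1): 57% × 59% × 87% × 37% = 10.825497% of Oakhollow Logistics SA.
Chain via Wildmere Pharma AG → Beacon Trust → Talon Holdings Ltd (R1): 68% × 89% × 93% × 39% = 21.950604% of Oakhollow Logistics SA.
Direct interest in Oakhollow Logistics SA: 12%.
Aggregating (R3): 10.825497% + 21.950604% + 12% = 44.776101%.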